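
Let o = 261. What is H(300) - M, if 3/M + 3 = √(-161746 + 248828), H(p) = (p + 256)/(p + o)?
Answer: 48407539/48847953 - 3*√87082/87073 ≈ 0.98082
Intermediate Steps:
H(p) = (256 + p)/(261 + p) (H(p) = (p + 256)/(p + 261) = (256 + p)/(261 + p))
M = 3/(-3 + √87082) (M = 3/(-3 + √(-161746 + 248828)) = 3/(-3 + √87082) ≈ 0.010271)
H(300) - M = (256 + 300)/(261 + 300) - (9/87073 + 3*√87082/87073) = 556/561 + (-9/87073 - 3*√87082/87073) = 48407539/48847953 - 3*√87082/87073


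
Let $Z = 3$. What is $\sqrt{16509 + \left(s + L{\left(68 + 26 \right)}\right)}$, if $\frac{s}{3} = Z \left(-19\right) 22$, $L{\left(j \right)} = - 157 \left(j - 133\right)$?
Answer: $\sqrt{18870} \approx 137.37$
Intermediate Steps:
$L{\left(j \right)} = 20881 - 157 j$ ($L{\left(j \right)} = - 157 \left(-133 + j\right) = 20881 - 157 j$)
$s = -3762$ ($s = 3 \cdot 3 \left(-19\right) 22 = 3 \left(\left(-57\right) 22\right) = 3 \left(-1254\right) = -3762$)
$\sqrt{16509 + \left(s + L{\left(68 + 26 \right)}\right)} = \sqrt{16509 + \left(-3762 + \left(20881 - 157 \left(68 + 26\right)\right)\right)} = \sqrt{16509 + \left(-3762 + \left(20881 - 14758\right)\right)} = \sqrt{16509 + \left(-3762 + 6123\right)} = \sqrt{16509 + 2361} = \sqrt{18870}$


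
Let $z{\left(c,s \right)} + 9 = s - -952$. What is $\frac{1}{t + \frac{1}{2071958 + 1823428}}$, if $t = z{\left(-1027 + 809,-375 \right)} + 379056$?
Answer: $\frac{3895386}{1478782014865} \approx 2.6342 \cdot 10^{-6}$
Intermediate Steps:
$z{\left(c,s \right)} = 943 + s$ ($z{\left(c,s \right)} = -9 + \left(s - -952\right) = -9 + \left(s + 952\right) = -9 + \left(952 + s\right) = 943 + s$)
$t = 379624$ ($t = \left(943 - 375\right) + 379056 = 568 + 379056 = 379624$)
$\frac{1}{t + \frac{1}{2071958 + 1823428}} = \frac{1}{379624 + \frac{1}{2071958 + 1823428}} = \frac{1}{379624 + \frac{1}{3895386}} = \frac{1}{\frac{1478782014865}{3895386}} = \frac{3895386}{1478782014865}$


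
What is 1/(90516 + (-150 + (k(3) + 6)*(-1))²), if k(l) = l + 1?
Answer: 1/116116 ≈ 8.6121e-6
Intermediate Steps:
k(l) = 1 + l
1/(90516 + (-150 + (k(3) + 6)*(-1))²) = 1/(90516 + (-150 + ((1 + 3) + 6)*(-1))²) = 1/(90516 + (-150 + (4 + 6)*(-1))²) = 1/(90516 + (-150 + 10*(-1))²) = 1/(90516 + (-150 - 10)²) = 1/(90516 + (-160)²) = 1/(90516 + 25600) = 1/116116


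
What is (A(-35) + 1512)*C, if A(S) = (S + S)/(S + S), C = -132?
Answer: -199716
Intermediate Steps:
A(S) = 1 (A(S) = (2*S)/((2*S)) = (2*S)*(1/(2*S)) = 1)
(A(-35) + 1512)*C = (1 + 1512)*(-132) = 1513*(-132) = -199716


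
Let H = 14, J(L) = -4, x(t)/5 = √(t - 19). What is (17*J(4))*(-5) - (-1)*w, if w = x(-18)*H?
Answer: 340 + 70*I*√37 ≈ 340.0 + 425.79*I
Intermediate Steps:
x(t) = 5*√(-19 + t) (x(t) = 5*√(t - 19) = 5*√(-19 + t))
w = 70*I*√37 (w = (5*√(-19 - 18))*14 = (5*√(-37))*14 = (5*(I*√37))*14 = (5*I*√37)*14 = 70*I*√37 ≈ 425.79*I)
(17*J(4))*(-5) - (-1)*w = (17*(-4))*(-5) - (-1)*70*I*√37 = -68*(-5) - (-70)*I*√37 = 340 + 70*I*√37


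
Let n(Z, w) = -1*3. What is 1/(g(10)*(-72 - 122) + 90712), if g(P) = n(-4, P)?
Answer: 1/91294 ≈ 1.0954e-5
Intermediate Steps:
n(Z, w) = -3
g(P) = -3
1/(g(10)*(-72 - 122) + 90712) = 1/(-3*(-72 - 122) + 90712) = 1/(-3*(-194) + 90712) = 1/(582 + 90712) = 1/91294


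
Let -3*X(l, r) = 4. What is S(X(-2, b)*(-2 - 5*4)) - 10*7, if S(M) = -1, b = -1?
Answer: -71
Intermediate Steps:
X(l, r) = -4/3 (X(l, r) = -⅓*4 = -4/3)
S(X(-2, b)*(-2 - 5*4)) - 10*7 = -1 - 10*7 = -1 - 70 = -71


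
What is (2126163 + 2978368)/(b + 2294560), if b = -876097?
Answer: 5104531/1418463 ≈ 3.5986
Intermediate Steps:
(2126163 + 2978368)/(b + 2294560) = (2126163 + 2978368)/(-876097 + 2294560) = 5104531/1418463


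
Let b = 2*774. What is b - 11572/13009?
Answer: 20126360/13009 ≈ 1547.1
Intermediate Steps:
b = 1548
b - 11572/13009 = 1548 - 11572/13009 = 20126360/13009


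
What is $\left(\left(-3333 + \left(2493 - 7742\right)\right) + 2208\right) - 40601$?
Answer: $-46975$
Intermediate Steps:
$\left(\left(-3333 + \left(2493 - 7742\right)\right) + 2208\right) - 40601 = \left(\left(-3333 - 5249\right) + 2208\right) - 40601 = \left(-8582 + 2208\right) - 40601 = -6374 - 40601 = -46975$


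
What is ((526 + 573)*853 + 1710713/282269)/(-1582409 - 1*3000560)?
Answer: -264613937956/1293630076661 ≈ -0.20455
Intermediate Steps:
((526 + 573)*853 + 1710713/282269)/(-1582409 - 1*3000560) = (1099*853 + 1710713*(1/282269))/(-1582409 - 3000560) = (937447 + 1710713/282269)/(-4582969) = (264613937956/282269)*(-1/4582969) = -264613937956/1293630076661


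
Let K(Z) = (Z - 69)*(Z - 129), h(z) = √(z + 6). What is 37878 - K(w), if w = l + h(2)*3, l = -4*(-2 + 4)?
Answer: 27257 + 1284*√2 ≈ 29073.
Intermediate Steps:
l = -8 (l = -4*2 = -8)
h(z) = √(6 + z)
w = -8 + 6*√2 (w = -8 + √(6 + 2)*3 = -8 + √8*3 = -8 + (2*√2)*3 = -8 + 6*√2 ≈ 0.48528)
K(Z) = (-129 + Z)*(-69 + Z) (K(Z) = (-69 + Z)*(-129 + Z) = (-129 + Z)*(-69 + Z))
37878 - K(w) = 37878 - (8901 + (-8 + 6*√2)² - 198*(-8 + 6*√2)) = 37878 - (8901 + (-8 + 6*√2)² + (1584 - 1188*√2)) = 37878 - (10485 + (-8 + 6*√2)² - 1188*√2) = 37878 + (-10485 - (-8 + 6*√2)² + 1188*√2) = 27393 - (-8 + 6*√2)² + 1188*√2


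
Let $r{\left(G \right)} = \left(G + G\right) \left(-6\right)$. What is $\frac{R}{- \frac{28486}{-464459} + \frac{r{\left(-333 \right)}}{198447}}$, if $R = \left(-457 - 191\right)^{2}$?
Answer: $\frac{6450459934187232}{1251489901} \approx 5.1542 \cdot 10^{6}$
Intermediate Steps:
$r{\left(G \right)} = - 12 G$ ($r{\left(G \right)} = 2 G \left(-6\right) = - 12 G$)
$R = 419904$ ($R = \left(-648\right)^{2} = 419904$)
$\frac{R}{- \frac{28486}{-464459} + \frac{r{\left(-333 \right)}}{198447}} = \frac{419904}{- \frac{28486}{-464459} + \frac{\left(-12\right) \left(-333\right)}{198447}} = \frac{419904}{\left(-28486\right) \left(- \frac{1}{464459}\right) + 3996 \cdot \frac{1}{198447}} = \frac{419904}{\frac{28486}{464459} + \frac{1332}{66149}} = \frac{419904}{\frac{2502979802}{30723498391}} = 419904 \cdot \frac{30723498391}{2502979802} = \frac{6450459934187232}{1251489901}$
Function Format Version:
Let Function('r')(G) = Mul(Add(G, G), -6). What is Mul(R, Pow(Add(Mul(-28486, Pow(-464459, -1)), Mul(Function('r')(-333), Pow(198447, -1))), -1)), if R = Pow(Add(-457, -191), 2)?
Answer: Rational(6450459934187232, 1251489901) ≈ 5.1542e+6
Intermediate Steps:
Function('r')(G) = Mul(-12, G) (Function('r')(G) = Mul(Mul(2, G), -6) = Mul(-12, G))
R = 419904 (R = Pow(-648, 2) = 419904)
Mul(R, Pow(Add(Mul(-28486, Pow(-464459, -1)), Mul(Function('r')(-333), Pow(198447, -1))), -1)) = Mul(419904, Pow(Add(Mul(-28486, Pow(-464459, -1)), Mul(Mul(-12, -333), Pow(198447, -1))), -1)) = Mul(419904, Pow(Add(Mul(-28486, Rational(-1, 464459)), Mul(3996, Rational(1, 198447))), -1)) = Mul(419904, Pow(Add(Rational(28486, 464459), Rational(1332, 66149)), -1)) = Mul(419904, Pow(Rational(2502979802, 30723498391), -1)) = Mul(419904, Rational(30723498391, 2502979802)) = Rational(6450459934187232, 1251489901)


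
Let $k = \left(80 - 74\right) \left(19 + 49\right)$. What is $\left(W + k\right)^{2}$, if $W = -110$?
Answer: $88804$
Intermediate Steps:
$k = 408$ ($k = 6 \cdot 68 = 408$)
$\left(W + k\right)^{2} = \left(-110 + 408\right)^{2} = 298^{2} = 88804$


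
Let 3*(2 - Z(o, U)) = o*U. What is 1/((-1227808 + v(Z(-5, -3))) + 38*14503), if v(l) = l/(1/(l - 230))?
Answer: -1/675995 ≈ -1.4793e-6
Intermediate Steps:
Z(o, U) = 2 - U*o/3 (Z(o, U) = 2 - o*U/3 = 2 - U*o/3)
v(l) = l*(-230 + l) (v(l) = l/(1/(-230 + l)) = (-230 + l)*l = l*(-230 + l))
1/((-1227808 + v(Z(-5, -3))) + 38*14503) = 1/((-1227808 + (2 - 1/3*(-3)*(-5))*(-230 + (2 - 1/3*(-3)*(-5)))) + 38*14503) = 1/((-1227808 + (2 - 5)*(-230 + (2 - 5))) + 551114) = 1/((-1227808 - 3*(-230 - 3)) + 551114) = 1/((-1227808 - 3*(-233)) + 551114) = 1/((-1227808 + 699) + 551114) = 1/(-1227109 + 551114) = 1/(-675995) = -1/675995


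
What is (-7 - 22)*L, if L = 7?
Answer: -203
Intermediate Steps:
(-7 - 22)*L = (-7 - 22)*7 = -29*7 = -203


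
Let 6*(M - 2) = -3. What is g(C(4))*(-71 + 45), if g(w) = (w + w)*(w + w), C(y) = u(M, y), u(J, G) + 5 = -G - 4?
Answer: -17576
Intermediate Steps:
M = 3/2 (M = 2 + (⅙)*(-3) = 2 - ½ = 3/2 ≈ 1.5000)
u(J, G) = -9 - G (u(J, G) = -5 + (-G - 4) = -5 + (-4 - G) = -9 - G)
C(y) = -9 - y
g(w) = 4*w² (g(w) = (2*w)*(2*w) = 4*w²)
g(C(4))*(-71 + 45) = (4*(-9 - 1*4)²)*(-71 + 45) = (4*(-9 - 4)²)*(-26) = (4*(-13)²)*(-26) = (4*169)*(-26) = 676*(-26) = -17576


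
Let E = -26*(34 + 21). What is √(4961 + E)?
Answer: √3531 ≈ 59.422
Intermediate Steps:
E = -1430 (E = -26*55 = -1430)
√(4961 + E) = √(4961 - 1430) = √3531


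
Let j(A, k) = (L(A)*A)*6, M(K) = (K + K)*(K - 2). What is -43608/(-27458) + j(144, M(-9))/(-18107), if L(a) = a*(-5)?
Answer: 8935341348/248591003 ≈ 35.944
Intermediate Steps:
L(a) = -5*a
M(K) = 2*K*(-2 + K) (M(K) = (2*K)*(-2 + K) = 2*K*(-2 + K))
j(A, k) = -30*A² (j(A, k) = ((-5*A)*A)*6 = -5*A²*6 = -30*A²)
-43608/(-27458) + j(144, M(-9))/(-18107) = -43608/(-27458) - 30*144²/(-18107) = -43608*(-1/27458) - 30*20736*(-1/18107) = 21804/13729 - 622080*(-1/18107) = 21804/13729 + 622080/18107 = 8935341348/248591003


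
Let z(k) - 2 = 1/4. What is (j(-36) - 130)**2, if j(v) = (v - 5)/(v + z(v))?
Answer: 302272996/18225 ≈ 16586.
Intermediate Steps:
z(k) = 9/4 (z(k) = 2 + 1/4 = 9/4)
j(v) = (-5 + v)/(9/4 + v) (j(v) = (v - 5)/(v + 9/4) = (-5 + v)/(9/4 + v))
(j(-36) - 130)**2 = (4*(-5 - 36)/(9 + 4*(-36)) - 130)**2 = (4*(-41)/(9 - 144) - 130)**2 = (4*(-41)/(-135) - 130)**2 = (4*(-1/135)*(-41) - 130)**2 = (164/135 - 130)**2 = (-17386/135)**2 = 302272996/18225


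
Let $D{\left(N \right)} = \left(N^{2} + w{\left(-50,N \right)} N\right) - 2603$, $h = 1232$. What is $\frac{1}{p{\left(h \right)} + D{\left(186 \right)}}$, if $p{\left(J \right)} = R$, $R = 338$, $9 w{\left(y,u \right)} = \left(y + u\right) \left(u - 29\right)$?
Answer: $\frac{3}{1420817} \approx 2.1115 \cdot 10^{-6}$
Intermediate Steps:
$w{\left(y,u \right)} = \frac{\left(-29 + u\right) \left(u + y\right)}{9}$ ($w{\left(y,u \right)} = \frac{\left(y + u\right) \left(u - 29\right)}{9} = \frac{\left(u + y\right) \left(-29 + u\right)}{9} = \frac{\left(-29 + u\right) \left(u + y\right)}{9}$)
$p{\left(J \right)} = 338$
$D{\left(N \right)} = -2603 + N^{2} + N \left(\frac{1450}{9} - \frac{79 N}{9} + \frac{N^{2}}{9}\right)$ ($D{\left(N \right)} = \left(N^{2} + \left(- \frac{29 N}{9} - - \frac{1450}{9} + \frac{N^{2}}{9} + \frac{1}{9} N \left(-50\right)\right) N\right) - 2603 = \left(N^{2} + \left(- \frac{29 N}{9} + \frac{1450}{9} + \frac{N^{2}}{9} - \frac{50 N}{9}\right) N\right) - 2603 = \left(N^{2} + \left(\frac{1450}{9} - \frac{79 N}{9} + \frac{N^{2}}{9}\right) N\right) - 2603 = \left(N^{2} + N \left(\frac{1450}{9} - \frac{79 N}{9} + \frac{N^{2}}{9}\right)\right) - 2603 = -2603 + N^{2} + N \left(\frac{1450}{9} - \frac{79 N}{9} + \frac{N^{2}}{9}\right)$)
$\frac{1}{p{\left(h \right)} + D{\left(186 \right)}} = \frac{1}{338 + \left(-2603 - \frac{70 \cdot 186^{2}}{9} + \frac{186^{3}}{9} + \frac{1450}{9} \cdot 186\right)} = \frac{1}{338 + \left(-2603 - 269080 + \frac{1}{9} \cdot 6434856 + \frac{89900}{3}\right)} = \frac{1}{338 + \left(-2603 - 269080 + 714984 + \frac{89900}{3}\right)} = \frac{1}{338 + \frac{1419803}{3}} = \frac{1}{\frac{1420817}{3}} = \frac{3}{1420817}$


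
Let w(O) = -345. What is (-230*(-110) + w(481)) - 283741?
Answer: -258786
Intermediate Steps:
(-230*(-110) + w(481)) - 283741 = (-230*(-110) - 345) - 283741 = (25300 - 345) - 283741 = 24955 - 283741 = -258786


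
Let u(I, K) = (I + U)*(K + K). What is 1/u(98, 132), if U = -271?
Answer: -1/45672 ≈ -2.1895e-5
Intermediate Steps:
u(I, K) = 2*K*(-271 + I) (u(I, K) = (I - 271)*(K + K) = (-271 + I)*(2*K) = 2*K*(-271 + I))
1/u(98, 132) = 1/(2*132*(-271 + 98)) = 1/(2*132*(-173)) = 1/(-45672) = -1/45672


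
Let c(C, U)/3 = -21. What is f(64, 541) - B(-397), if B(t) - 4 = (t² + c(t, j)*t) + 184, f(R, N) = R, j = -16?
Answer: -182744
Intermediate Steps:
c(C, U) = -63 (c(C, U) = 3*(-21) = -63)
B(t) = 188 + t² - 63*t (B(t) = 4 + ((t² - 63*t) + 184) = 4 + (184 + t² - 63*t) = 188 + t² - 63*t)
f(64, 541) - B(-397) = 64 - (188 + (-397)² - 63*(-397)) = 64 - (188 + 157609 + 25011) = 64 - 1*182808 = 64 - 182808 = -182744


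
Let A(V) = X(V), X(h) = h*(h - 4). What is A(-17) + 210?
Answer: 567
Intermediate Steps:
X(h) = h*(-4 + h)
A(V) = V*(-4 + V)
A(-17) + 210 = -17*(-4 - 17) + 210 = -17*(-21) + 210 = 357 + 210 = 567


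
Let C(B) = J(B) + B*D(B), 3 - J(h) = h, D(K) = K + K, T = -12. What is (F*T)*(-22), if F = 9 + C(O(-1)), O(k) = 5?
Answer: 15048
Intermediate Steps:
D(K) = 2*K
J(h) = 3 - h
C(B) = 3 - B + 2*B² (C(B) = (3 - B) + B*(2*B) = (3 - B) + 2*B² = 3 - B + 2*B²)
F = 57 (F = 9 + (3 - 1*5 + 2*5²) = 9 + (3 - 5 + 2*25) = 9 + (3 - 5 + 50) = 9 + 48 = 57)
(F*T)*(-22) = (57*(-12))*(-22) = -684*(-22) = 15048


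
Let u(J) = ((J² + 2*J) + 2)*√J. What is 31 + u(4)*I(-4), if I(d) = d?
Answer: -177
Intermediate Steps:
u(J) = √J*(2 + J² + 2*J) (u(J) = (2 + J² + 2*J)*√J = √J*(2 + J² + 2*J))
31 + u(4)*I(-4) = 31 + (√4*(2 + 4² + 2*4))*(-4) = 31 + (2*(2 + 16 + 8))*(-4) = 31 + (2*26)*(-4) = 31 + 52*(-4) = 31 - 208 = -177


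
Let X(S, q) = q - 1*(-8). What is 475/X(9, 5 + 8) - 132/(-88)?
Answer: 1013/42 ≈ 24.119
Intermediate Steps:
X(S, q) = 8 + q (X(S, q) = q + 8 = 8 + q)
475/X(9, 5 + 8) - 132/(-88) = 475/(8 + (5 + 8)) - 132/(-88) = 475/(8 + 13) - 132*(-1/88) = 475/21 + 3/2 = 1013/42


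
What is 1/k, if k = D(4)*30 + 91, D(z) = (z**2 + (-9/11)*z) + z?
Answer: 11/6521 ≈ 0.0016869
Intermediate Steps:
D(z) = z**2 + 2*z/11 (D(z) = (z**2 + (-9*1/11)*z) + z = (z**2 - 9*z/11) + z = z**2 + 2*z/11)
k = 6521/11 (k = ((1/11)*4*(2 + 11*4))*30 + 91 = ((1/11)*4*(2 + 44))*30 + 91 = ((1/11)*4*46)*30 + 91 = (184/11)*30 + 91 = 5520/11 + 91 = 6521/11 ≈ 592.82)
1/k = 1/(6521/11) = 11/6521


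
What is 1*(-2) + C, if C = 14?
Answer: 12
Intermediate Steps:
1*(-2) + C = 1*(-2) + 14 = -2 + 14 = 12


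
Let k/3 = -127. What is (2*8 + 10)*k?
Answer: -9906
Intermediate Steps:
k = -381 (k = 3*(-127) = -381)
(2*8 + 10)*k = (2*8 + 10)*(-381) = (16 + 10)*(-381) = 26*(-381) = -9906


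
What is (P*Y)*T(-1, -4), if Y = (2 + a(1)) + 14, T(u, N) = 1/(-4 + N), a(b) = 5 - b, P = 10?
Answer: -25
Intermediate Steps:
Y = 20 (Y = (2 + (5 - 1*1)) + 14 = (2 + (5 - 1)) + 14 = (2 + 4) + 14 = 6 + 14 = 20)
(P*Y)*T(-1, -4) = (10*20)/(-4 - 4) = 200/(-8) = 200*(-⅛) = -25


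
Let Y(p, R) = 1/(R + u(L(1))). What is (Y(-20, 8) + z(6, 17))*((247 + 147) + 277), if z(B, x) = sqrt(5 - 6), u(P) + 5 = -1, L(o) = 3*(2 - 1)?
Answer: 671/2 + 671*I ≈ 335.5 + 671.0*I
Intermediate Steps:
L(o) = 3 (L(o) = 3*1 = 3)
u(P) = -6 (u(P) = -5 - 1 = -6)
Y(p, R) = 1/(-6 + R) (Y(p, R) = 1/(R - 6) = 1/(-6 + R))
z(B, x) = I (z(B, x) = sqrt(-1) = I)
(Y(-20, 8) + z(6, 17))*((247 + 147) + 277) = (1/(-6 + 8) + I)*((247 + 147) + 277) = (1/2 + I)*(394 + 277) = (1/2 + I)*671 = 671/2 + 671*I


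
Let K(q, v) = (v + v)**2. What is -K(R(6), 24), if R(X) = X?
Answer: -2304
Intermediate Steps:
K(q, v) = 4*v**2 (K(q, v) = (2*v)**2 = 4*v**2)
-K(R(6), 24) = -4*24**2 = -4*576 = -1*2304 = -2304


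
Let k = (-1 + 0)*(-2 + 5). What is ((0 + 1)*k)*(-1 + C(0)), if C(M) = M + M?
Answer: 3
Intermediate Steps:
C(M) = 2*M
k = -3 (k = -1*3 = -3)
((0 + 1)*k)*(-1 + C(0)) = ((0 + 1)*(-3))*(-1 + 2*0) = (1*(-3))*(-1 + 0) = -3*(-1) = 3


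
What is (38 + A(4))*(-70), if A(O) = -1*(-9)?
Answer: -3290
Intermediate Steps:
A(O) = 9
(38 + A(4))*(-70) = (38 + 9)*(-70) = 47*(-70) = -3290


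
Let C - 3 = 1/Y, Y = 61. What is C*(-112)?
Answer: -20608/61 ≈ -337.84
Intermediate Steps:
C = 184/61 (C = 3 + 1/61 = 184/61 ≈ 3.0164)
C*(-112) = (184/61)*(-112) = -20608/61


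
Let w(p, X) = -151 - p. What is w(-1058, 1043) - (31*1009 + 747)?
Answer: -31119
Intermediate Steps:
w(-1058, 1043) - (31*1009 + 747) = (-151 - 1*(-1058)) - (31*1009 + 747) = (-151 + 1058) - (31279 + 747) = 907 - 1*32026 = 907 - 32026 = -31119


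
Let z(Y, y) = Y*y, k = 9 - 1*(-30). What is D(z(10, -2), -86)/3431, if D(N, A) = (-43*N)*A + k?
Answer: -73921/3431 ≈ -21.545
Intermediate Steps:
k = 39 (k = 9 + 30 = 39)
D(N, A) = 39 - 43*A*N (D(N, A) = (-43*N)*A + 39 = -43*A*N + 39 = 39 - 43*A*N)
D(z(10, -2), -86)/3431 = (39 - 43*(-86)*10*(-2))/3431 = (39 - 43*(-86)*(-20))*(1/3431) = (39 - 73960)*(1/3431) = -73921*1/3431 = -73921/3431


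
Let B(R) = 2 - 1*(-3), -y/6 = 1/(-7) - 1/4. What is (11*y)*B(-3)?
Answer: 1815/14 ≈ 129.64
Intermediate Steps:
y = 33/14 (y = -6*(1/(-7) - 1/4) = -6*(1*(-⅐) - 1*¼) = -6*(-⅐ - ¼) = -6*(-11/28) = 33/14 ≈ 2.3571)
B(R) = 5 (B(R) = 2 + 3 = 5)
(11*y)*B(-3) = (11*(33/14))*5 = (363/14)*5 = 1815/14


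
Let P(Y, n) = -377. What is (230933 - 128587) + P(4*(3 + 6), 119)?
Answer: 101969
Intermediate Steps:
(230933 - 128587) + P(4*(3 + 6), 119) = (230933 - 128587) - 377 = 102346 - 377 = 101969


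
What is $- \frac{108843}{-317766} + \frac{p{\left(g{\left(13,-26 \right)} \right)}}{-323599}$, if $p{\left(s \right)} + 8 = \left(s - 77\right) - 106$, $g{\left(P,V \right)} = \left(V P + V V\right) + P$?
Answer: $\frac{11723547799}{34276253278} \approx 0.34203$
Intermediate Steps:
$g{\left(P,V \right)} = P + V^{2} + P V$ ($g{\left(P,V \right)} = \left(P V + V^{2}\right) + P = \left(V^{2} + P V\right) + P = P + V^{2} + P V$)
$p{\left(s \right)} = -191 + s$ ($p{\left(s \right)} = -8 + \left(\left(s - 77\right) - 106\right) = -8 + \left(\left(-77 + s\right) - 106\right) = -8 + \left(-183 + s\right) = -191 + s$)
$- \frac{108843}{-317766} + \frac{p{\left(g{\left(13,-26 \right)} \right)}}{-323599} = - \frac{108843}{-317766} + \frac{-191 + \left(13 + \left(-26\right)^{2} + 13 \left(-26\right)\right)}{-323599} = \left(-108843\right) \left(- \frac{1}{317766}\right) + \left(-191 + \left(13 + 676 - 338\right)\right) \left(- \frac{1}{323599}\right) = \frac{36281}{105922} + \left(-191 + 351\right) \left(- \frac{1}{323599}\right) = \frac{36281}{105922} + 160 \left(- \frac{1}{323599}\right) = \frac{36281}{105922} - \frac{160}{323599} = \frac{11723547799}{34276253278}$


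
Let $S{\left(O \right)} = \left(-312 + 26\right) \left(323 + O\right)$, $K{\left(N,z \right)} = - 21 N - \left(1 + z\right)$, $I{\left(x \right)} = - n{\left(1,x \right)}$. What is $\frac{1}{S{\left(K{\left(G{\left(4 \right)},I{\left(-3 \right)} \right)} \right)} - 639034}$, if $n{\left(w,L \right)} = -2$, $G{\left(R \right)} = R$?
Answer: $- \frac{1}{706530} \approx -1.4154 \cdot 10^{-6}$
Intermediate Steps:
$I{\left(x \right)} = 2$ ($I{\left(x \right)} = \left(-1\right) \left(-2\right) = 2$)
$K{\left(N,z \right)} = -1 - z - 21 N$
$S{\left(O \right)} = -92378 - 286 O$ ($S{\left(O \right)} = - 286 \left(323 + O\right) = -92378 - 286 O$)
$\frac{1}{S{\left(K{\left(G{\left(4 \right)},I{\left(-3 \right)} \right)} \right)} - 639034} = \frac{1}{\left(-92378 - 286 \left(-1 - 2 - 84\right)\right) - 639034} = \frac{1}{\left(-92378 - -24882\right) - 639034} = \frac{1}{\left(-92378 + 24882\right) - 639034} = \frac{1}{-67496 - 639034} = \frac{1}{-706530} = - \frac{1}{706530}$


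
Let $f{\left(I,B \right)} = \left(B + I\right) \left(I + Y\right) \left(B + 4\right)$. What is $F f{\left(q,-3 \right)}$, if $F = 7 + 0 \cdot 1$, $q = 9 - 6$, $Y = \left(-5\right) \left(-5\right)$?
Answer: $0$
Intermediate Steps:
$Y = 25$
$q = 3$
$f{\left(I,B \right)} = \left(4 + B\right) \left(25 + I\right) \left(B + I\right)$ ($f{\left(I,B \right)} = \left(B + I\right) \left(I + 25\right) \left(B + 4\right) = \left(B + I\right) \left(25 + I\right) \left(4 + B\right) = \left(B + I\right) \left(4 + B\right) \left(25 + I\right) = \left(4 + B\right) \left(25 + I\right) \left(B + I\right)$)
$F = 7$ ($F = 7 + 0 = 7$)
$F f{\left(q,-3 \right)} = 7 \left(4 \cdot 3^{2} + 25 \left(-3\right)^{2} + 100 \left(-3\right) + 100 \cdot 3 - 3 \cdot 3^{2} + 3 \left(-3\right)^{2} + 29 \left(-3\right) 3\right) = 7 \left(4 \cdot 9 + 25 \cdot 9 - 300 + 300 - 27 + 3 \cdot 9 - 261\right) = 7 \left(36 + 225 - 300 + 300 - 27 + 27 - 261\right) = 7 \cdot 0 = 0$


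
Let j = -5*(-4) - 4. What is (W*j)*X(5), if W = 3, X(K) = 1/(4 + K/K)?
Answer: 48/5 ≈ 9.6000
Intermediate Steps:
X(K) = ⅕ (X(K) = 1/(4 + 1) = 1/5 = ⅕)
j = 16 (j = 20 - 4 = 16)
(W*j)*X(5) = (3*16)*(⅕) = 48*(⅕) = 48/5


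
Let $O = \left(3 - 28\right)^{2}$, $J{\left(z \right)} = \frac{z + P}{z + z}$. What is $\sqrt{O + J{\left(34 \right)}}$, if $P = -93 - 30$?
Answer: $\frac{\sqrt{720987}}{34} \approx 24.974$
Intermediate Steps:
$P = -123$
$J{\left(z \right)} = \frac{-123 + z}{2 z}$ ($J{\left(z \right)} = \frac{z - 123}{z + z} = \frac{-123 + z}{2 z}$)
$O = 625$ ($O = \left(-25\right)^{2} = 625$)
$\sqrt{O + J{\left(34 \right)}} = \sqrt{625 + \frac{-123 + 34}{2 \cdot 34}} = \sqrt{625 + \frac{1}{2} \cdot \frac{1}{34} \left(-89\right)} = \sqrt{625 - \frac{89}{68}} = \sqrt{\frac{42411}{68}} = \frac{\sqrt{720987}}{34}$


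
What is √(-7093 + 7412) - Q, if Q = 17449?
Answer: -17449 + √319 ≈ -17431.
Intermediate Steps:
√(-7093 + 7412) - Q = √(-7093 + 7412) - 1*17449 = √319 - 17449 = -17449 + √319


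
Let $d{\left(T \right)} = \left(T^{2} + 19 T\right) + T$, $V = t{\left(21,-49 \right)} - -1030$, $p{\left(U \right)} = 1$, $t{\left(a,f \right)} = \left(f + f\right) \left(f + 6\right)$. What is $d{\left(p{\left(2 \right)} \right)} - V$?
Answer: $-5223$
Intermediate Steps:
$t{\left(a,f \right)} = 2 f \left(6 + f\right)$
$V = 5244$ ($V = 2 \left(-49\right) \left(6 - 49\right) - -1030 = 2 \left(-49\right) \left(-43\right) + 1030 = 4214 + 1030 = 5244$)
$d{\left(T \right)} = T^{2} + 20 T$
$d{\left(p{\left(2 \right)} \right)} - V = 1 \left(20 + 1\right) - 5244 = 1 \cdot 21 - 5244 = 21 - 5244 = -5223$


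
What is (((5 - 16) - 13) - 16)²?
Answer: 1600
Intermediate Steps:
(((5 - 16) - 13) - 16)² = ((-11 - 13) - 16)² = (-24 - 16)² = (-40)² = 1600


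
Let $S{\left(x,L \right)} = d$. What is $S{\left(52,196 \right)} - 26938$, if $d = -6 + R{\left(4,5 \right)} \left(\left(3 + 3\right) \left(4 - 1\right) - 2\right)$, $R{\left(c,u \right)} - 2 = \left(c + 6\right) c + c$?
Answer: $-26208$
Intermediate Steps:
$R{\left(c,u \right)} = 2 + c + c \left(6 + c\right)$ ($R{\left(c,u \right)} = 2 + \left(\left(c + 6\right) c + c\right) = 2 + \left(\left(6 + c\right) c + c\right) = 2 + \left(c \left(6 + c\right) + c\right) = 2 + \left(c + c \left(6 + c\right)\right) = 2 + c + c \left(6 + c\right)$)
$d = 730$ ($d = -6 + \left(2 + 4^{2} + 7 \cdot 4\right) \left(\left(3 + 3\right) \left(4 - 1\right) - 2\right) = -6 + \left(2 + 16 + 28\right) \left(6 \cdot 3 - 2\right) = -6 + 46 \left(18 - 2\right) = -6 + 46 \cdot 16 = -6 + 736 = 730$)
$S{\left(x,L \right)} = 730$
$S{\left(52,196 \right)} - 26938 = 730 - 26938 = -26208$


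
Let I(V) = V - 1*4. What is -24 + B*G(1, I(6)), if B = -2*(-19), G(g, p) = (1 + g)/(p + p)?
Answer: -5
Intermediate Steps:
I(V) = -4 + V (I(V) = V - 4 = -4 + V)
G(g, p) = (1 + g)/(2*p) (G(g, p) = (1 + g)/((2*p)) = (1 + g)*(1/(2*p)) = (1 + g)/(2*p))
B = 38
-24 + B*G(1, I(6)) = -24 + 38*((1 + 1)/(2*(-4 + 6))) = -24 + 38*((1/2)*2/2) = -24 + 38*((1/2)*(1/2)*2) = -24 + 38*(1/2) = -24 + 19 = -5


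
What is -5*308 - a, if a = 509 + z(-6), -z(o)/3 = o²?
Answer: -1941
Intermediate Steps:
z(o) = -3*o²
a = 401 (a = 509 - 3*(-6)² = 509 - 3*36 = 509 - 108 = 401)
-5*308 - a = -5*308 - 1*401 = -1540 - 401 = -1941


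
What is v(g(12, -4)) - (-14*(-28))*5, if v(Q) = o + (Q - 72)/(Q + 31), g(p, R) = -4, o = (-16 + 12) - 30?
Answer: -53914/27 ≈ -1996.8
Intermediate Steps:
o = -34 (o = -4 - 30 = -34)
v(Q) = -34 + (-72 + Q)/(31 + Q) (v(Q) = -34 + (Q - 72)/(Q + 31) = -34 + (-72 + Q)/(31 + Q))
v(g(12, -4)) - (-14*(-28))*5 = (-1126 - 33*(-4))/(31 - 4) - (-14*(-28))*5 = (-1126 + 132)/27 - 392*5 = (1/27)*(-994) - 1*1960 = -994/27 - 1960 = -53914/27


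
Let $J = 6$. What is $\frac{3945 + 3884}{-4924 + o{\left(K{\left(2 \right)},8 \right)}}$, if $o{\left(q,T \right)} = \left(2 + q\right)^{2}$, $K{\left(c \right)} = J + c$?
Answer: $- \frac{7829}{4824} \approx -1.6229$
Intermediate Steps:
$K{\left(c \right)} = 6 + c$
$\frac{3945 + 3884}{-4924 + o{\left(K{\left(2 \right)},8 \right)}} = \frac{3945 + 3884}{-4924 + \left(2 + \left(6 + 2\right)\right)^{2}} = \frac{7829}{-4924 + \left(2 + 8\right)^{2}} = \frac{7829}{-4924 + 10^{2}} = \frac{7829}{-4924 + 100} = \frac{7829}{-4824} = 7829 \left(- \frac{1}{4824}\right) = - \frac{7829}{4824}$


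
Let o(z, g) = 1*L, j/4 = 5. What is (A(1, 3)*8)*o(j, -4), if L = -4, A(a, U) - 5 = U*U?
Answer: -448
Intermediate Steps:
j = 20 (j = 4*5 = 20)
A(a, U) = 5 + U**2 (A(a, U) = 5 + U*U = 5 + U**2)
o(z, g) = -4 (o(z, g) = 1*(-4) = -4)
(A(1, 3)*8)*o(j, -4) = ((5 + 3**2)*8)*(-4) = ((5 + 9)*8)*(-4) = (14*8)*(-4) = 112*(-4) = -448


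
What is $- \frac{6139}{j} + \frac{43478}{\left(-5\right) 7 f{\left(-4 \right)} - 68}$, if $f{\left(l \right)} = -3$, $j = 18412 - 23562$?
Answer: $\frac{224138843}{190550} \approx 1176.3$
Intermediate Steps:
$j = -5150$ ($j = 18412 - 23562 = -5150$)
$- \frac{6139}{j} + \frac{43478}{\left(-5\right) 7 f{\left(-4 \right)} - 68} = - \frac{6139}{-5150} + \frac{43478}{\left(-5\right) 7 \left(-3\right) - 68} = \left(-6139\right) \left(- \frac{1}{5150}\right) + \frac{43478}{\left(-35\right) \left(-3\right) - 68} = \frac{6139}{5150} + \frac{43478}{105 - 68} = \frac{6139}{5150} + \frac{43478}{37} = \frac{224138843}{190550}$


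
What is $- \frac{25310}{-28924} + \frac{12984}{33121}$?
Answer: $\frac{606920863}{478995902} \approx 1.2671$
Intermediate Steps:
$- \frac{25310}{-28924} + \frac{12984}{33121} = \left(-25310\right) \left(- \frac{1}{28924}\right) + 12984 \cdot \frac{1}{33121} = \frac{12655}{14462} + \frac{12984}{33121} = \frac{606920863}{478995902}$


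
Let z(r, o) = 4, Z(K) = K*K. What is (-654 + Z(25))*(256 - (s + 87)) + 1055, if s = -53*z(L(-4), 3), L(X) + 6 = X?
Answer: -9994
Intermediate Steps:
Z(K) = K²
L(X) = -6 + X
s = -212 (s = -53*4 = -212)
(-654 + Z(25))*(256 - (s + 87)) + 1055 = (-654 + 25²)*(256 - (-212 + 87)) + 1055 = (-654 + 625)*(256 - 1*(-125)) + 1055 = -29*(256 + 125) + 1055 = -29*381 + 1055 = -11049 + 1055 = -9994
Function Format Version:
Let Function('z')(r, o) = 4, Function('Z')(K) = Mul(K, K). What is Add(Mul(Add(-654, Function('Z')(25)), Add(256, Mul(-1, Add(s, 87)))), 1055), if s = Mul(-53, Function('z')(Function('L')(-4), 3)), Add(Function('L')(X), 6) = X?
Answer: -9994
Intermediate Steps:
Function('Z')(K) = Pow(K, 2)
Function('L')(X) = Add(-6, X)
s = -212 (s = Mul(-53, 4) = -212)
Add(Mul(Add(-654, Function('Z')(25)), Add(256, Mul(-1, Add(s, 87)))), 1055) = Add(Mul(Add(-654, Pow(25, 2)), Add(256, Mul(-1, Add(-212, 87)))), 1055) = Add(Mul(Add(-654, 625), Add(256, Mul(-1, -125))), 1055) = Add(Mul(-29, Add(256, 125)), 1055) = Add(Mul(-29, 381), 1055) = Add(-11049, 1055) = -9994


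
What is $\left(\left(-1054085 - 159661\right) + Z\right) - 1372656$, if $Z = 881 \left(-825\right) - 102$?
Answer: $-3313329$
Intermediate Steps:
$Z = -726927$ ($Z = -726825 - 102 = -726927$)
$\left(\left(-1054085 - 159661\right) + Z\right) - 1372656 = \left(\left(-1054085 - 159661\right) - 726927\right) - 1372656 = \left(-1213746 - 726927\right) - 1372656 = -1940673 - 1372656 = -3313329$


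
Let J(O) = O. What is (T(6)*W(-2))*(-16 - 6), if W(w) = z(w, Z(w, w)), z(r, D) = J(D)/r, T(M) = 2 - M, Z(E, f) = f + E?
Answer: 176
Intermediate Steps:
Z(E, f) = E + f
z(r, D) = D/r
W(w) = 2 (W(w) = (w + w)/w = (2*w)/w = 2)
(T(6)*W(-2))*(-16 - 6) = ((2 - 1*6)*2)*(-16 - 6) = ((2 - 6)*2)*(-22) = -4*2*(-22) = -8*(-22) = 176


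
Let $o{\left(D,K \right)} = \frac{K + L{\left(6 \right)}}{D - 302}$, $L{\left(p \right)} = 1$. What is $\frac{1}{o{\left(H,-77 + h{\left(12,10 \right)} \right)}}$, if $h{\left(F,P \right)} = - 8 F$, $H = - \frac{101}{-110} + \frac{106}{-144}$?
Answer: $\frac{1195199}{681120} \approx 1.7548$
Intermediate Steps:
$H = \frac{721}{3960}$ ($H = \left(-101\right) \left(- \frac{1}{110}\right) + 106 \left(- \frac{1}{144}\right) = \frac{101}{110} - \frac{53}{72} = \frac{721}{3960} \approx 0.18207$)
$o{\left(D,K \right)} = \frac{1 + K}{-302 + D}$ ($o{\left(D,K \right)} = \frac{K + 1}{D - 302} = \frac{1 + K}{-302 + D}$)
$\frac{1}{o{\left(H,-77 + h{\left(12,10 \right)} \right)}} = \frac{1}{\frac{1}{-302 + \frac{721}{3960}} \left(1 - 173\right)} = \frac{1}{\frac{1}{- \frac{1195199}{3960}} \left(1 - 173\right)} = \frac{1}{\left(- \frac{3960}{1195199}\right) \left(1 - 173\right)} = \frac{1}{\left(- \frac{3960}{1195199}\right) \left(-172\right)} = \frac{1}{\frac{681120}{1195199}} = \frac{1195199}{681120}$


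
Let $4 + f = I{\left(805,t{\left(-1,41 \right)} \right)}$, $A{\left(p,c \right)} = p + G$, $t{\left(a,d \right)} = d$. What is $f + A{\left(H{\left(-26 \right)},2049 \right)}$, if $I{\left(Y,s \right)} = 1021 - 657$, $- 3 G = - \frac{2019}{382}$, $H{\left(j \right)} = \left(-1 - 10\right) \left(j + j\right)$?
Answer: $\frac{356697}{382} \approx 933.76$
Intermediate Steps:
$H{\left(j \right)} = - 22 j$ ($H{\left(j \right)} = - 11 \cdot 2 j = - 22 j$)
$G = \frac{673}{382}$ ($G = - \frac{\left(-2019\right) \frac{1}{382}}{3} = \left(- \frac{1}{3}\right) \left(- \frac{2019}{382}\right) = \frac{673}{382} \approx 1.7618$)
$I{\left(Y,s \right)} = 364$ ($I{\left(Y,s \right)} = 1021 - 657 = 364$)
$A{\left(p,c \right)} = \frac{673}{382} + p$ ($A{\left(p,c \right)} = p + \frac{673}{382} = \frac{673}{382} + p$)
$f = 360$ ($f = -4 + 364 = 360$)
$f + A{\left(H{\left(-26 \right)},2049 \right)} = 360 + \left(\frac{673}{382} - -572\right) = 360 + \left(\frac{673}{382} + 572\right) = 360 + \frac{219177}{382} = \frac{356697}{382}$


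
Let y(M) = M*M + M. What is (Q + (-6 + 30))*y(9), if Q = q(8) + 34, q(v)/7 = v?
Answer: 10260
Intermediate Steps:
q(v) = 7*v
Q = 90 (Q = 7*8 + 34 = 56 + 34 = 90)
y(M) = M + M² (y(M) = M² + M = M + M²)
(Q + (-6 + 30))*y(9) = (90 + (-6 + 30))*(9*(1 + 9)) = (90 + 24)*(9*10) = 114*90 = 10260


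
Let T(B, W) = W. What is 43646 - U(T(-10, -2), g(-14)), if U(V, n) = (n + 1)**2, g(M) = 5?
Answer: 43610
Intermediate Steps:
U(V, n) = (1 + n)**2
43646 - U(T(-10, -2), g(-14)) = 43646 - (1 + 5)**2 = 43646 - 1*6**2 = 43646 - 1*36 = 43646 - 36 = 43610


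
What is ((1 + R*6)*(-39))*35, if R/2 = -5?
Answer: 80535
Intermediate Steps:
R = -10 (R = 2*(-5) = -10)
((1 + R*6)*(-39))*35 = ((1 - 10*6)*(-39))*35 = ((1 - 60)*(-39))*35 = -59*(-39)*35 = 2301*35 = 80535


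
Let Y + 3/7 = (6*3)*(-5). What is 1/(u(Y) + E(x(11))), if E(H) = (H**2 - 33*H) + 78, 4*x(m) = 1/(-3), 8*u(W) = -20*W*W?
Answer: -7056/143678219 ≈ -4.9110e-5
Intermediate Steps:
Y = -633/7 (Y = -3/7 + (6*3)*(-5) = -3/7 + 18*(-5) = -3/7 - 90 = -633/7 ≈ -90.429)
u(W) = -5*W**2/2 (u(W) = (-20*W*W)/8 = (-20*W**2)/8 = -5*W**2/2)
x(m) = -1/12 (x(m) = (1/4)/(-3) = (1/4)*(-1/3) = -1/12)
E(H) = 78 + H**2 - 33*H
1/(u(Y) + E(x(11))) = 1/(-5*(-633/7)**2/2 + (78 + (-1/12)**2 - 33*(-1/12))) = 1/(-5/2*400689/49 + (78 + 1/144 + 11/4)) = 1/(-2003445/98 + 11629/144) = 1/(-143678219/7056) = -7056/143678219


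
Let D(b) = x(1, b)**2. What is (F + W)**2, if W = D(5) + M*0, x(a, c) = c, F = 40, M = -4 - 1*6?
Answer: 4225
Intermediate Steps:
M = -10 (M = -4 - 6 = -10)
D(b) = b**2
W = 25 (W = 5**2 - 10*0 = 25 + 0 = 25)
(F + W)**2 = (40 + 25)**2 = 65**2 = 4225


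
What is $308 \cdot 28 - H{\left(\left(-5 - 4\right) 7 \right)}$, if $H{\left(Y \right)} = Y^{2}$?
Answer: $4655$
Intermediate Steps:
$308 \cdot 28 - H{\left(\left(-5 - 4\right) 7 \right)} = 308 \cdot 28 - \left(\left(-5 - 4\right) 7\right)^{2} = 8624 - \left(\left(-9\right) 7\right)^{2} = 8624 - \left(-63\right)^{2} = 8624 - 3969 = 4655$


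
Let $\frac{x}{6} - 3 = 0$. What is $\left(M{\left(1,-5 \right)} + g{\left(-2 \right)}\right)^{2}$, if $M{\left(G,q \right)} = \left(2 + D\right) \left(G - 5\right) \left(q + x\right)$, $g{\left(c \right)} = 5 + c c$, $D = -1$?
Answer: $1849$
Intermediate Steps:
$x = 18$ ($x = 18 + 6 \cdot 0 = 18 + 0 = 18$)
$g{\left(c \right)} = 5 + c^{2}$
$M{\left(G,q \right)} = \left(-5 + G\right) \left(18 + q\right)$ ($M{\left(G,q \right)} = \left(2 - 1\right) \left(G - 5\right) \left(q + 18\right) = 1 \left(-5 + G\right) \left(18 + q\right) = \left(-5 + G\right) \left(18 + q\right)$)
$\left(M{\left(1,-5 \right)} + g{\left(-2 \right)}\right)^{2} = \left(\left(-90 - -25 + 18 \cdot 1 + 1 \left(-5\right)\right) + \left(5 + \left(-2\right)^{2}\right)\right)^{2} = \left(\left(-90 + 25 + 18 - 5\right) + \left(5 + 4\right)\right)^{2} = \left(-52 + 9\right)^{2} = \left(-43\right)^{2} = 1849$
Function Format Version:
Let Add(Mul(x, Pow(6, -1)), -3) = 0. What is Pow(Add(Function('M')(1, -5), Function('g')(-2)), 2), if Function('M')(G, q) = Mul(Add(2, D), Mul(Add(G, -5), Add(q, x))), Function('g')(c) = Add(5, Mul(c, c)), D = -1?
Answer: 1849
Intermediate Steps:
x = 18 (x = Add(18, Mul(6, 0)) = Add(18, 0) = 18)
Function('g')(c) = Add(5, Pow(c, 2))
Function('M')(G, q) = Mul(Add(-5, G), Add(18, q)) (Function('M')(G, q) = Mul(Add(2, -1), Mul(Add(G, -5), Add(q, 18))) = Mul(1, Mul(Add(-5, G), Add(18, q))) = Mul(Add(-5, G), Add(18, q)))
Pow(Add(Function('M')(1, -5), Function('g')(-2)), 2) = Pow(Add(Add(-90, Mul(-5, -5), Mul(18, 1), Mul(1, -5)), Add(5, Pow(-2, 2))), 2) = Pow(Add(Add(-90, 25, 18, -5), Add(5, 4)), 2) = Pow(Add(-52, 9), 2) = Pow(-43, 2) = 1849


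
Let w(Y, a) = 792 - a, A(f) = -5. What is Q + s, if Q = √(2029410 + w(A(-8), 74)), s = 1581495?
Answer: 1581495 + 4*√126883 ≈ 1.5829e+6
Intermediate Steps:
Q = 4*√126883 (Q = √(2029410 + (792 - 1*74)) = √(2029410 + (792 - 74)) = √(2029410 + 718) = √2030128 = 4*√126883 ≈ 1424.8)
Q + s = 4*√126883 + 1581495 = 1581495 + 4*√126883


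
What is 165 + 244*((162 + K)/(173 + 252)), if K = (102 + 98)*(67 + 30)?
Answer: 4843253/425 ≈ 11396.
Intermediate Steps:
K = 19400 (K = 200*97 = 19400)
165 + 244*((162 + K)/(173 + 252)) = 165 + 244*((162 + 19400)/(173 + 252)) = 165 + 244*(19562/425) = 165 + 4773128/425 = 4843253/425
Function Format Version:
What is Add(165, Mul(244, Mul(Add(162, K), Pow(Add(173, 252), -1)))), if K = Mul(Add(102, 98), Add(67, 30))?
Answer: Rational(4843253, 425) ≈ 11396.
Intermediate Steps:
K = 19400 (K = Mul(200, 97) = 19400)
Add(165, Mul(244, Mul(Add(162, K), Pow(Add(173, 252), -1)))) = Add(165, Mul(244, Mul(Add(162, 19400), Pow(Add(173, 252), -1)))) = Add(165, Mul(244, Mul(19562, Pow(425, -1)))) = Add(165, Mul(244, Mul(19562, Rational(1, 425)))) = Add(165, Mul(244, Rational(19562, 425))) = Add(165, Rational(4773128, 425)) = Rational(4843253, 425)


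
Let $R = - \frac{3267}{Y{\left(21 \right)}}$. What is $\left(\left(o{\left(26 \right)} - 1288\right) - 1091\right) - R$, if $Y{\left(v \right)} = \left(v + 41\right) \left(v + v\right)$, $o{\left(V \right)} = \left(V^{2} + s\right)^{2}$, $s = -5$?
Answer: $\frac{388745305}{868} \approx 4.4786 \cdot 10^{5}$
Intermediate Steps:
$o{\left(V \right)} = \left(-5 + V^{2}\right)^{2}$ ($o{\left(V \right)} = \left(V^{2} - 5\right)^{2} = \left(-5 + V^{2}\right)^{2}$)
$Y{\left(v \right)} = 2 v \left(41 + v\right)$ ($Y{\left(v \right)} = \left(41 + v\right) 2 v = 2 v \left(41 + v\right)$)
$R = - \frac{1089}{868}$ ($R = - \frac{3267}{2 \cdot 21 \left(41 + 21\right)} = - \frac{3267}{2 \cdot 21 \cdot 62} = - \frac{3267}{2604} = \left(-3267\right) \frac{1}{2604} = - \frac{1089}{868} \approx -1.2546$)
$\left(\left(o{\left(26 \right)} - 1288\right) - 1091\right) - R = \left(\left(\left(-5 + 26^{2}\right)^{2} - 1288\right) - 1091\right) - - \frac{1089}{868} = \left(\left(\left(-5 + 676\right)^{2} - 1288\right) - 1091\right) + \frac{1089}{868} = \left(\left(671^{2} - 1288\right) - 1091\right) + \frac{1089}{868} = \left(\left(450241 - 1288\right) - 1091\right) + \frac{1089}{868} = \left(448953 - 1091\right) + \frac{1089}{868} = 447862 + \frac{1089}{868} = \frac{388745305}{868}$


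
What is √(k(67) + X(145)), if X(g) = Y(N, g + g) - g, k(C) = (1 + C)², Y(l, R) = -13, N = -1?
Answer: √4466 ≈ 66.828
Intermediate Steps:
X(g) = -13 - g
√(k(67) + X(145)) = √((1 + 67)² + (-13 - 1*145)) = √(68² + (-13 - 145)) = √(4624 - 158) = √4466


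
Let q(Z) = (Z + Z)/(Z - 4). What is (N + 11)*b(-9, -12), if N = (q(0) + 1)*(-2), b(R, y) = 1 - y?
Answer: 117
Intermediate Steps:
q(Z) = 2*Z/(-4 + Z) (q(Z) = (2*Z)/(-4 + Z) = 2*Z/(-4 + Z))
N = -2 (N = (2*0/(-4 + 0) + 1)*(-2) = (2*0/(-4) + 1)*(-2) = (2*0*(-¼) + 1)*(-2) = (0 + 1)*(-2) = 1*(-2) = -2)
(N + 11)*b(-9, -12) = (-2 + 11)*(1 - 1*(-12)) = 9*(1 + 12) = 9*13 = 117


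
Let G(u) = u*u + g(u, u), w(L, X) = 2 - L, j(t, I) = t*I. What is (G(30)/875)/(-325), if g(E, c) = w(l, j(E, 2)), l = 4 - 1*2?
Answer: -36/11375 ≈ -0.0031648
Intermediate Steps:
j(t, I) = I*t
l = 2 (l = 4 - 2 = 2)
g(E, c) = 0 (g(E, c) = 2 - 1*2 = 2 - 2 = 0)
G(u) = u² (G(u) = u*u + 0 = u² + 0 = u²)
(G(30)/875)/(-325) = (30²/875)/(-325) = (900*(1/875))*(-1/325) = (36/35)*(-1/325) = -36/11375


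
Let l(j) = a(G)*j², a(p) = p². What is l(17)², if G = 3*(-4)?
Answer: 1731891456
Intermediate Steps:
G = -12
l(j) = 144*j² (l(j) = (-12)²*j² = 144*j²)
l(17)² = (144*17²)² = (144*289)² = 41616² = 1731891456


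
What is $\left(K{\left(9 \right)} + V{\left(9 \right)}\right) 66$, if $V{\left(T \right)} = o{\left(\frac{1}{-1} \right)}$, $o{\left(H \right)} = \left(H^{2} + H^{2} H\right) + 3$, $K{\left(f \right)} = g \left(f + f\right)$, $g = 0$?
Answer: $198$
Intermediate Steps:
$K{\left(f \right)} = 0$ ($K{\left(f \right)} = 0 \left(f + f\right) = 0 \cdot 2 f = 0$)
$o{\left(H \right)} = 3 + H^{2} + H^{3}$ ($o{\left(H \right)} = \left(H^{2} + H^{3}\right) + 3 = 3 + H^{2} + H^{3}$)
$V{\left(T \right)} = 3$ ($V{\left(T \right)} = 3 + \left(\frac{1}{-1}\right)^{2} + \left(\frac{1}{-1}\right)^{3} = 3 + \left(-1\right)^{2} + \left(-1\right)^{3} = 3 + 1 - 1 = 3$)
$\left(K{\left(9 \right)} + V{\left(9 \right)}\right) 66 = \left(0 + 3\right) 66 = 3 \cdot 66 = 198$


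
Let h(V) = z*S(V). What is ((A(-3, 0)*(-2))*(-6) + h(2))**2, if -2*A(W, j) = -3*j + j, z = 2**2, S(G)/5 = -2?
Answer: 1600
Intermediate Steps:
S(G) = -10 (S(G) = 5*(-2) = -10)
z = 4
A(W, j) = j (A(W, j) = -(-3*j + j)/2 = -(-1)*j = j)
h(V) = -40 (h(V) = 4*(-10) = -40)
((A(-3, 0)*(-2))*(-6) + h(2))**2 = ((0*(-2))*(-6) - 40)**2 = (0*(-6) - 40)**2 = (0 - 40)**2 = (-40)**2 = 1600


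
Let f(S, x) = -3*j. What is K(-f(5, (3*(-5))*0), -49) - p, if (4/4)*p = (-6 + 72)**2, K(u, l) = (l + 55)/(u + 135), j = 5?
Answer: -108899/25 ≈ -4356.0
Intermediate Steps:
f(S, x) = -15 (f(S, x) = -3*5 = -15)
K(u, l) = (55 + l)/(135 + u)
p = 4356 (p = (-6 + 72)**2 = 66**2 = 4356)
K(-f(5, (3*(-5))*0), -49) - p = (55 - 49)/(135 - 1*(-15)) - 1*4356 = 6/(135 + 15) - 4356 = 6/150 - 4356 = (1/150)*6 - 4356 = 1/25 - 4356 = -108899/25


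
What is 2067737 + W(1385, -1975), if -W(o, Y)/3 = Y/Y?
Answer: 2067734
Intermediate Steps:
W(o, Y) = -3 (W(o, Y) = -3*Y/Y = -3*1 = -3)
2067737 + W(1385, -1975) = 2067737 - 3 = 2067734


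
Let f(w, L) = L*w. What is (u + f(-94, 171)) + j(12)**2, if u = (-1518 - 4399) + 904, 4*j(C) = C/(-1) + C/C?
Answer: -337271/16 ≈ -21079.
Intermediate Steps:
j(C) = 1/4 - C/4 (j(C) = (C/(-1) + C/C)/4 = (C*(-1) + 1)/4 = (-C + 1)/4 = (1 - C)/4 = 1/4 - C/4)
u = -5013 (u = -5917 + 904 = -5013)
(u + f(-94, 171)) + j(12)**2 = (-5013 + 171*(-94)) + (1/4 - 1/4*12)**2 = (-5013 - 16074) + (1/4 - 3)**2 = -21087 + (-11/4)**2 = -21087 + 121/16 = -337271/16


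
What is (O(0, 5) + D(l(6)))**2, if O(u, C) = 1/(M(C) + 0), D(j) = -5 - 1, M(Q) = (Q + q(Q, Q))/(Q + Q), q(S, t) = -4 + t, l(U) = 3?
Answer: 169/9 ≈ 18.778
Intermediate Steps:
M(Q) = (-4 + 2*Q)/(2*Q) (M(Q) = (Q + (-4 + Q))/(Q + Q) = (-4 + 2*Q)/((2*Q)) = (-4 + 2*Q)*(1/(2*Q)) = (-4 + 2*Q)/(2*Q))
D(j) = -6
O(u, C) = C/(-2 + C) (O(u, C) = 1/((-2 + C)/C + 0) = 1/((-2 + C)/C) = C/(-2 + C))
(O(0, 5) + D(l(6)))**2 = (5/(-2 + 5) - 6)**2 = (5/3 - 6)**2 = (-13/3)**2 = 169/9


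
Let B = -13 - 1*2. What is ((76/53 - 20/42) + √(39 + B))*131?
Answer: 139646/1113 + 262*√6 ≈ 767.23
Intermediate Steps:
B = -15 (B = -13 - 2 = -15)
((76/53 - 20/42) + √(39 + B))*131 = ((76/53 - 20/42) + √(39 - 15))*131 = ((76*(1/53) - 20*1/42) + √24)*131 = ((76/53 - 10/21) + 2*√6)*131 = (1066/1113 + 2*√6)*131 = 139646/1113 + 262*√6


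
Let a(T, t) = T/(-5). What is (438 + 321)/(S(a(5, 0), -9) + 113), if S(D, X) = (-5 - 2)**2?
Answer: 253/54 ≈ 4.6852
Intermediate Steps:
a(T, t) = -T/5 (a(T, t) = T*(-1/5) = -T/5)
S(D, X) = 49 (S(D, X) = (-7)**2 = 49)
(438 + 321)/(S(a(5, 0), -9) + 113) = (438 + 321)/(49 + 113) = 759/162 = 759*(1/162) = 253/54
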